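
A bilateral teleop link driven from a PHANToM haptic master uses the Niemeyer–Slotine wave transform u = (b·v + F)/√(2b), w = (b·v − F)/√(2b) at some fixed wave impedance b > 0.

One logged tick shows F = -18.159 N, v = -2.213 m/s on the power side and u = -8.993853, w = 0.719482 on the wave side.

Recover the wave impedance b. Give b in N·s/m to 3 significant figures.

b = 6.99 N·s/m

u + w = -8.274371;  u + w = √(2b)·v, so √(2b) = -8.274371/(-2.213) = 3.738984.
b = (√(2b))²/2 = 13.979999/2 = 6.990000.
(Check via u − w = 2F/√(2b): u − w = -9.713335, 2F/√(2b) = -9.713335.)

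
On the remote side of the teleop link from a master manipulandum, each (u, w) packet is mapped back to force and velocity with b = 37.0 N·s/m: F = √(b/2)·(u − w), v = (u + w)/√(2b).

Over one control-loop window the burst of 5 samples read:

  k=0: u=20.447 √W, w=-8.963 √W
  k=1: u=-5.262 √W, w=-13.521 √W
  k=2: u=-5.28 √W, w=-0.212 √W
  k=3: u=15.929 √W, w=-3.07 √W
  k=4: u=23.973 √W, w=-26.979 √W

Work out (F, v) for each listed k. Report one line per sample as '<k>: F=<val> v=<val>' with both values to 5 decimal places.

k=0: u−w=29.41000, u+w=11.48400; √(b/2)=4.30116, √(2b)=8.60233; F=4.30116×29.41=126.49719, v=11.48400/8.60233=1.33499
k=1: u−w=8.25900, u+w=-18.78300; √(b/2)=4.30116, √(2b)=8.60233; F=4.30116×8.259=35.52330, v=-18.78300/8.60233=-2.18348
k=2: u−w=-5.06800, u+w=-5.49200; √(b/2)=4.30116, √(2b)=8.60233; F=4.30116×(-5.068)=-21.79829, v=-5.49200/8.60233=-0.63843
k=3: u−w=18.99900, u+w=12.85900; √(b/2)=4.30116, √(2b)=8.60233; F=4.30116×18.999=81.71779, v=12.85900/8.60233=1.49483
k=4: u−w=50.95200, u+w=-3.00600; √(b/2)=4.30116, √(2b)=8.60233; F=4.30116×50.952=219.15284, v=-3.00600/8.60233=-0.34944

0: F=126.49719 v=1.33499
1: F=35.52330 v=-2.18348
2: F=-21.79829 v=-0.63843
3: F=81.71779 v=1.49483
4: F=219.15284 v=-0.34944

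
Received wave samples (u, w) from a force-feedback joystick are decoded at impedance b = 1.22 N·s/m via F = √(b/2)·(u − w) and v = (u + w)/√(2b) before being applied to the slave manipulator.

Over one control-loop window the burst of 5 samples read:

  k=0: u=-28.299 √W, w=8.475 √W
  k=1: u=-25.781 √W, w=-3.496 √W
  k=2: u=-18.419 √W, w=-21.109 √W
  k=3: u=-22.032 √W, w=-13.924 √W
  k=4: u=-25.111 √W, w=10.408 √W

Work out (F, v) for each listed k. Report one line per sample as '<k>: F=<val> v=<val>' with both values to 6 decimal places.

k=0: u−w=-36.774000, u+w=-19.824000; √(b/2)=0.781025, √(2b)=1.562050; F=0.781025×(-36.774)=-28.721412, v=-19.824000/1.562050=-12.691016
k=1: u−w=-22.285000, u+w=-29.277000; √(b/2)=0.781025, √(2b)=1.562050; F=0.781025×(-22.285)=-17.405141, v=-29.277000/1.562050=-18.742679
k=2: u−w=2.690000, u+w=-39.528000; √(b/2)=0.781025, √(2b)=1.562050; F=0.781025×2.69=2.100957, v=-39.528000/1.562050=-25.305209
k=3: u−w=-8.108000, u+w=-35.956000; √(b/2)=0.781025, √(2b)=1.562050; F=0.781025×(-8.108)=-6.332550, v=-35.956000/1.562050=-23.018470
k=4: u−w=-35.519000, u+w=-14.703000; √(b/2)=0.781025, √(2b)=1.562050; F=0.781025×(-35.519)=-27.741226, v=-14.703000/1.562050=-9.412631

0: F=-28.721412 v=-12.691016
1: F=-17.405141 v=-18.742679
2: F=2.100957 v=-25.305209
3: F=-6.332550 v=-23.018470
4: F=-27.741226 v=-9.412631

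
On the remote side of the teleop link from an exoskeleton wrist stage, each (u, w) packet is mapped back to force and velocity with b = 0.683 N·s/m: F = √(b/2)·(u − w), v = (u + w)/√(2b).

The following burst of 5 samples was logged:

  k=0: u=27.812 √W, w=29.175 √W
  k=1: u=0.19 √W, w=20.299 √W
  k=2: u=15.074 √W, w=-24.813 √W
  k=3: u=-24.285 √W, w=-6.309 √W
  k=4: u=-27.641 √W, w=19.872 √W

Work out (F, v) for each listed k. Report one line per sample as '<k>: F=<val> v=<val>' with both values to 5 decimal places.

0: F=-0.79651 v=48.75851
1: F=-11.75130 v=17.53054
2: F=23.30917 v=-8.33276
3: F=-10.50482 v=-26.17646
4: F=-27.76565 v=-6.64722

k=0: u−w=-1.36300, u+w=56.98700; √(b/2)=0.58438, √(2b)=1.16876; F=0.58438×(-1.363)=-0.79651, v=56.98700/1.16876=48.75851
k=1: u−w=-20.10900, u+w=20.48900; √(b/2)=0.58438, √(2b)=1.16876; F=0.58438×(-20.109)=-11.75130, v=20.48900/1.16876=17.53054
k=2: u−w=39.88700, u+w=-9.73900; √(b/2)=0.58438, √(2b)=1.16876; F=0.58438×39.887=23.30917, v=-9.73900/1.16876=-8.33276
k=3: u−w=-17.97600, u+w=-30.59400; √(b/2)=0.58438, √(2b)=1.16876; F=0.58438×(-17.976)=-10.50482, v=-30.59400/1.16876=-26.17646
k=4: u−w=-47.51300, u+w=-7.76900; √(b/2)=0.58438, √(2b)=1.16876; F=0.58438×(-47.513)=-27.76565, v=-7.76900/1.16876=-6.64722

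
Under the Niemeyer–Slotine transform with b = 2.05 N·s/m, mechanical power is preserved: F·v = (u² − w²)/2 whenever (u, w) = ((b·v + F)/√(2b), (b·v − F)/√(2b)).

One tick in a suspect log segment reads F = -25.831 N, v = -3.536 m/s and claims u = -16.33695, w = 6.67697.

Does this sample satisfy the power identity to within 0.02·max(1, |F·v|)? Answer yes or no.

no

F·v = (-25.831)×(-3.536) = 91.33842 W.
(u² − w²)/2 = (266.89594 − 44.58193)/2 = 111.15700 W.
|Δ| = 19.81859;  2% of max(1, |F·v|) = 1.82677.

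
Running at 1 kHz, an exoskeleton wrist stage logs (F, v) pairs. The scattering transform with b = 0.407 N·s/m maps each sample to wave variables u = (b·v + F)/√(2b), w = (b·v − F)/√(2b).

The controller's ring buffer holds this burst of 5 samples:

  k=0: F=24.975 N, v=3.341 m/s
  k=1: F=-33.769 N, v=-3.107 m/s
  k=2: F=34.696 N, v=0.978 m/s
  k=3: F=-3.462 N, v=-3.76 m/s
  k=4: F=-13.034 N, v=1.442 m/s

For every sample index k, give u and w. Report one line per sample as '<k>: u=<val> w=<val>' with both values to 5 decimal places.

k=0: b·v=0.407×3.341=1.35979; √(2b)=0.90222; u=(1.35979+24.975)/0.90222=29.18889, w=(1.35979−24.975)/0.90222=-26.17458
k=1: b·v=0.407×(-3.107)=-1.26455; √(2b)=0.90222; u=(-1.26455+(-33.769))/0.90222=-38.83041, w=(-1.26455−(-33.769))/0.90222=36.02721
k=2: b·v=0.407×0.978=0.39805; √(2b)=0.90222; u=(0.39805+34.696)/0.90222=38.89746, w=(0.39805−34.696)/0.90222=-38.01509
k=3: b·v=0.407×(-3.76)=-1.53032; √(2b)=0.90222; u=(-1.53032+(-3.462))/0.90222=-5.53338, w=(-1.53032−(-3.462))/0.90222=2.14103
k=4: b·v=0.407×1.442=0.58689; √(2b)=0.90222; u=(0.58689+(-13.034))/0.90222=-13.79610, w=(0.58689−(-13.034))/0.90222=15.09710

0: u=29.18889 w=-26.17458
1: u=-38.83041 w=36.02721
2: u=38.89746 w=-38.01509
3: u=-5.53338 w=2.14103
4: u=-13.79610 w=15.09710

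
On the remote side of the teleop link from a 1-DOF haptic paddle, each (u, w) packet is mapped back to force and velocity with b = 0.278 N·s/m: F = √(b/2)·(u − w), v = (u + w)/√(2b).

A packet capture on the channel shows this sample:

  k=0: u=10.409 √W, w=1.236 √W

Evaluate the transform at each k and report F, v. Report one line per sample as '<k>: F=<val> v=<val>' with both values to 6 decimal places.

0: F=3.419942 v=15.617161

k=0: u−w=9.173000, u+w=11.645000; √(b/2)=0.372827, √(2b)=0.745654; F=0.372827×9.173=3.419942, v=11.645000/0.745654=15.617161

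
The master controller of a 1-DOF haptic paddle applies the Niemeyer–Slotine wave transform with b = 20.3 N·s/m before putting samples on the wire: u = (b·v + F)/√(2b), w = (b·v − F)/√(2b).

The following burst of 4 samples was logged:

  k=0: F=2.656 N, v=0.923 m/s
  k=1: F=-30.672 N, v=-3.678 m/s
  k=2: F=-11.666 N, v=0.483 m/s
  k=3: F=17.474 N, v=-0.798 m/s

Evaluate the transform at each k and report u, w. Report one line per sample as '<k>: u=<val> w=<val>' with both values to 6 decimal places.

k=0: b·v=20.3×0.923=18.736900; √(2b)=6.371813; u=(18.736900+2.656)/6.371813=3.357428, w=(18.736900−2.656)/6.371813=2.523756
k=1: b·v=20.3×(-3.678)=-74.663400; √(2b)=6.371813; u=(-74.663400+(-30.672))/6.371813=-16.531465, w=(-74.663400−(-30.672))/6.371813=-6.904063
k=2: b·v=20.3×0.483=9.804900; √(2b)=6.371813; u=(9.804900+(-11.666))/6.371813=-0.292083, w=(9.804900−(-11.666))/6.371813=3.369669
k=3: b·v=20.3×(-0.798)=-16.199400; √(2b)=6.371813; u=(-16.199400+17.474)/6.371813=0.200037, w=(-16.199400−17.474)/6.371813=-5.284744

0: u=3.357428 w=2.523756
1: u=-16.531465 w=-6.904063
2: u=-0.292083 w=3.369669
3: u=0.200037 w=-5.284744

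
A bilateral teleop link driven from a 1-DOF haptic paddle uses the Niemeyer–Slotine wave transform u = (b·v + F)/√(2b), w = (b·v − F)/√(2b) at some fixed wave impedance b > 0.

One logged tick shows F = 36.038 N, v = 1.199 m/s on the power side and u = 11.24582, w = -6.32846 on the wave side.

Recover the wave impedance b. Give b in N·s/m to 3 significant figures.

u + w = 4.9174;  u + w = √(2b)·v, so √(2b) = 4.9174/1.199 = 4.1012.
b = (√(2b))²/2 = 16.8200/2 = 8.4100.
(Check via u − w = 2F/√(2b): u − w = 17.5743, 2F/√(2b) = 17.5743.)

b = 8.41 N·s/m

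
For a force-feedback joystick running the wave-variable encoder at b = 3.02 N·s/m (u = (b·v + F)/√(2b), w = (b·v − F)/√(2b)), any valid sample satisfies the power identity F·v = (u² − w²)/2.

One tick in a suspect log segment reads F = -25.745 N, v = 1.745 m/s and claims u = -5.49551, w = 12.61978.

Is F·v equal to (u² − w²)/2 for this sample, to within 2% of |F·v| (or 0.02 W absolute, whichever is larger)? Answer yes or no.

F·v = (-25.745)×1.745 = -44.92503 W.
(u² − w²)/2 = (30.20063 − 159.25885)/2 = -64.52911 W.
|Δ| = 19.60408;  2% of max(1, |F·v|) = 0.89850.

no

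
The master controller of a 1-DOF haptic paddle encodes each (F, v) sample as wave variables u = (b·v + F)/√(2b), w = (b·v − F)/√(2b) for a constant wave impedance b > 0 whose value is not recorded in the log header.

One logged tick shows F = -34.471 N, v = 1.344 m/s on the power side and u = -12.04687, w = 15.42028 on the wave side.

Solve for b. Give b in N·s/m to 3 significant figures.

b = 3.15 N·s/m

u + w = 3.37341;  u + w = √(2b)·v, so √(2b) = 3.37341/1.344 = 2.50998.
b = (√(2b))²/2 = 6.29999/2 = 3.14999.
(Check via u − w = 2F/√(2b): u − w = -27.46715, 2F/√(2b) = -27.46718.)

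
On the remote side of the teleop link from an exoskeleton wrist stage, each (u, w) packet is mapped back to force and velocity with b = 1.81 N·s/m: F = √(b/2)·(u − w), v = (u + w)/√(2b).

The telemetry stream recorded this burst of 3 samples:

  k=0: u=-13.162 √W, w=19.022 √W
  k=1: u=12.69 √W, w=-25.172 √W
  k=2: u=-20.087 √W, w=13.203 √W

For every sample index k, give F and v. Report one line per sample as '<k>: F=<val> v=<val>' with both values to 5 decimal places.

k=0: u−w=-32.18400, u+w=5.86000; √(b/2)=0.95131, √(2b)=1.90263; F=0.95131×(-32.184)=-30.61712, v=5.86000/1.90263=3.07995
k=1: u−w=37.86200, u+w=-12.48200; √(b/2)=0.95131, √(2b)=1.90263; F=0.95131×37.862=36.01868, v=-12.48200/1.90263=-6.56039
k=2: u−w=-33.29000, u+w=-6.88400; √(b/2)=0.95131, √(2b)=1.90263; F=0.95131×(-33.29)=-31.66927, v=-6.88400/1.90263=-3.61815

0: F=-30.61712 v=3.07995
1: F=36.01868 v=-6.56039
2: F=-31.66927 v=-3.61815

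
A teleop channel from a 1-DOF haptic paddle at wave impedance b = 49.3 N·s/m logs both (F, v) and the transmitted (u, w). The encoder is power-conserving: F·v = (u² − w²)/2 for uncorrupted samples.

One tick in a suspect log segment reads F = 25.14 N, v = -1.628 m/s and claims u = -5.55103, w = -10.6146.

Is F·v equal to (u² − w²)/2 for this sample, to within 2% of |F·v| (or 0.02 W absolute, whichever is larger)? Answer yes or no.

yes

F·v = 25.14×(-1.628) = -40.92792 W.
(u² − w²)/2 = (30.81393 − 112.66973)/2 = -40.92790 W.
|Δ| = 0.00002;  2% of max(1, |F·v|) = 0.81856.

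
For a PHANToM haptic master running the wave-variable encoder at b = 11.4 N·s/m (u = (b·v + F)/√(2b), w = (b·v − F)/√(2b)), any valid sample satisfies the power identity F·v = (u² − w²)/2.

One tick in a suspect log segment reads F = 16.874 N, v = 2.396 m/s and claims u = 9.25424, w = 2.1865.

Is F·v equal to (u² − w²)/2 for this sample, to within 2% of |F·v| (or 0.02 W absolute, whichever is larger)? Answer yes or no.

yes

F·v = 16.874×2.396 = 40.4301 W.
(u² − w²)/2 = (85.6410 − 4.7808)/2 = 40.4301 W.
|Δ| = 0.0000;  2% of max(1, |F·v|) = 0.8086.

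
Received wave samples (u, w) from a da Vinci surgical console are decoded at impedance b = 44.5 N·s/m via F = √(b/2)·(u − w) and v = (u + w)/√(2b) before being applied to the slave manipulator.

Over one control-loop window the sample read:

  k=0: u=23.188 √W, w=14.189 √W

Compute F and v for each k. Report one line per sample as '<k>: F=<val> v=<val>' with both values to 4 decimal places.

0: F=42.4482 v=3.9620

k=0: u−w=8.9990, u+w=37.3770; √(b/2)=4.7170, √(2b)=9.4340; F=4.7170×8.999=42.4482, v=37.3770/9.4340=3.9620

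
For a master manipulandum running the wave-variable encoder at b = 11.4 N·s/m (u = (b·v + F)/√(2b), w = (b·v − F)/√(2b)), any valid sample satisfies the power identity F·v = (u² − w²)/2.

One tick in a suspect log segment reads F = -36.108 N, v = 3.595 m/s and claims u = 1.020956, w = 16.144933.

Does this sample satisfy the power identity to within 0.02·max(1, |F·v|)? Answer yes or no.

yes

F·v = (-36.108)×3.595 = -129.808260 W.
(u² − w²)/2 = (1.042351 − 260.658862)/2 = -129.808255 W.
|Δ| = 0.000005;  2% of max(1, |F·v|) = 2.596165.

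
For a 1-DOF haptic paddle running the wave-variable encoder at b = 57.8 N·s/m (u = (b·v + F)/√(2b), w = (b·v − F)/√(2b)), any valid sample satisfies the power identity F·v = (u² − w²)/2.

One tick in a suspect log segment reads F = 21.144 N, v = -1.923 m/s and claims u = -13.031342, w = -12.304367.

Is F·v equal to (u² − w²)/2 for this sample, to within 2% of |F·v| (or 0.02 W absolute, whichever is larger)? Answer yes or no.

F·v = 21.144×(-1.923) = -40.659912 W.
(u² − w²)/2 = (169.815874 − 151.397447)/2 = 9.209214 W.
|Δ| = 49.869126;  2% of max(1, |F·v|) = 0.813198.

no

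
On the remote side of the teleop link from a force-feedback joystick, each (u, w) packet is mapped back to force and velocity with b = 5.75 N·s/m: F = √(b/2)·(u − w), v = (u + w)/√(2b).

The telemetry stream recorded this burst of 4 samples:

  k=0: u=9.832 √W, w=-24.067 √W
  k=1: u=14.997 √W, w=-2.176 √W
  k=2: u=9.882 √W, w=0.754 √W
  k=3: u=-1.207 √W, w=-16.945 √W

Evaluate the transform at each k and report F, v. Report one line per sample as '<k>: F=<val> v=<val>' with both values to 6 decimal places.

0: F=57.478551 v=-4.197672
1: F=29.118238 v=3.780707
2: F=15.477277 v=3.136385
3: F=26.685077 v=-5.352733

k=0: u−w=33.899000, u+w=-14.235000; √(b/2)=1.695582, √(2b)=3.391165; F=1.695582×33.899=57.478551, v=-14.235000/3.391165=-4.197672
k=1: u−w=17.173000, u+w=12.821000; √(b/2)=1.695582, √(2b)=3.391165; F=1.695582×17.173=29.118238, v=12.821000/3.391165=3.780707
k=2: u−w=9.128000, u+w=10.636000; √(b/2)=1.695582, √(2b)=3.391165; F=1.695582×9.128=15.477277, v=10.636000/3.391165=3.136385
k=3: u−w=15.738000, u+w=-18.152000; √(b/2)=1.695582, √(2b)=3.391165; F=1.695582×15.738=26.685077, v=-18.152000/3.391165=-5.352733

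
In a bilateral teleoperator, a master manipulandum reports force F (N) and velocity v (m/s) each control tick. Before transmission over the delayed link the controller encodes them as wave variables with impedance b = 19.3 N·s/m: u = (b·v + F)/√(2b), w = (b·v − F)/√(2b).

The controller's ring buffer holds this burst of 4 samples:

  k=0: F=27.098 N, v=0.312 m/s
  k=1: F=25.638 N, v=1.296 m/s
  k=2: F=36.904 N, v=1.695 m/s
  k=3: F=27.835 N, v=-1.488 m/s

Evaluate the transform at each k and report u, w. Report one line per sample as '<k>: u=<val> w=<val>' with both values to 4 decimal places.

k=0: b·v=19.3×0.312=6.0216; √(2b)=6.2129; u=(6.0216+27.098)/6.2129=5.3308, w=(6.0216−27.098)/6.2129=-3.3924
k=1: b·v=19.3×1.296=25.0128; √(2b)=6.2129; u=(25.0128+25.638)/6.2129=8.1525, w=(25.0128−25.638)/6.2129=-0.1006
k=2: b·v=19.3×1.695=32.7135; √(2b)=6.2129; u=(32.7135+36.904)/6.2129=11.2053, w=(32.7135−36.904)/6.2129=-0.6745
k=3: b·v=19.3×(-1.488)=-28.7184; √(2b)=6.2129; u=(-28.7184+27.835)/6.2129=-0.1422, w=(-28.7184−27.835)/6.2129=-9.1026

0: u=5.3308 w=-3.3924
1: u=8.1525 w=-0.1006
2: u=11.2053 w=-0.6745
3: u=-0.1422 w=-9.1026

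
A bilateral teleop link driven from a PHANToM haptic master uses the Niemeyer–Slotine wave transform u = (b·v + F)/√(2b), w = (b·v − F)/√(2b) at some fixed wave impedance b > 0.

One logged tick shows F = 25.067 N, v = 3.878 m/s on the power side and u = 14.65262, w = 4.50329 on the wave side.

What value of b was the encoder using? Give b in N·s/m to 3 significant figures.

b = 12.2 N·s/m

u + w = 19.15591;  u + w = √(2b)·v, so √(2b) = 19.15591/3.878 = 4.93964.
b = (√(2b))²/2 = 24.40001/2 = 12.20000.
(Check via u − w = 2F/√(2b): u − w = 10.14933, 2F/√(2b) = 10.14933.)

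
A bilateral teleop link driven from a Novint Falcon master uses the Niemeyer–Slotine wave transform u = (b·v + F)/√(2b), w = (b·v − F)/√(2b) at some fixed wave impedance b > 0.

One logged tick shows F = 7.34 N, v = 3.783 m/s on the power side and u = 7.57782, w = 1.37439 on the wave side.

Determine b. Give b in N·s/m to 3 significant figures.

b = 2.8 N·s/m

u + w = 8.95221;  u + w = √(2b)·v, so √(2b) = 8.95221/3.783 = 2.36643.
b = (√(2b))²/2 = 5.60000/2 = 2.80000.
(Check via u − w = 2F/√(2b): u − w = 6.20343, 2F/√(2b) = 6.20343.)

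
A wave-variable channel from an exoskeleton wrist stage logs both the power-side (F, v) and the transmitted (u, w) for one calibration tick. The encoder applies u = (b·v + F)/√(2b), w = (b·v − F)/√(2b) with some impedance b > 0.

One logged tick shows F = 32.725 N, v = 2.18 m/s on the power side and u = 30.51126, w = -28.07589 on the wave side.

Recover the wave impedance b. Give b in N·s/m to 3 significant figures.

u + w = 2.4354;  u + w = √(2b)·v, so √(2b) = 2.4354/2.18 = 1.1171.
b = (√(2b))²/2 = 1.2480/2 = 0.6240.
(Check via u − w = 2F/√(2b): u − w = 58.5872, 2F/√(2b) = 58.5870.)

b = 0.624 N·s/m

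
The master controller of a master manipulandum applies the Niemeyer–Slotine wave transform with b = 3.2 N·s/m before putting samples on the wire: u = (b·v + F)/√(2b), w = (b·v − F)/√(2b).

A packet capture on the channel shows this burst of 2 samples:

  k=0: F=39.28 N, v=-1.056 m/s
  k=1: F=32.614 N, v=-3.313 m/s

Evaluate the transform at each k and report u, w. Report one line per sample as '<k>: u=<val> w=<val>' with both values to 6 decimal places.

k=0: b·v=3.2×(-1.056)=-3.379200; √(2b)=2.529822; u=(-3.379200+39.28)/2.529822=14.191037, w=(-3.379200−39.28)/2.529822=-16.862529
k=1: b·v=3.2×(-3.313)=-10.601600; √(2b)=2.529822; u=(-10.601600+32.614)/2.529822=8.701165, w=(-10.601600−32.614)/2.529822=-17.082466

0: u=14.191037 w=-16.862529
1: u=8.701165 w=-17.082466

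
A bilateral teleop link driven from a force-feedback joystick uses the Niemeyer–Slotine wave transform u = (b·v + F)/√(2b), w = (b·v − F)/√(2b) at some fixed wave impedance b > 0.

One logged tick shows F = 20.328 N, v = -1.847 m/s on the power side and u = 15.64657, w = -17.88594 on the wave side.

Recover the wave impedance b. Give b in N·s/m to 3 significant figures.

u + w = -2.2394;  u + w = √(2b)·v, so √(2b) = -2.2394/(-1.847) = 1.2124.
b = (√(2b))²/2 = 1.4700/2 = 0.7350.
(Check via u − w = 2F/√(2b): u − w = 33.5325, 2F/√(2b) = 33.5325.)

b = 0.735 N·s/m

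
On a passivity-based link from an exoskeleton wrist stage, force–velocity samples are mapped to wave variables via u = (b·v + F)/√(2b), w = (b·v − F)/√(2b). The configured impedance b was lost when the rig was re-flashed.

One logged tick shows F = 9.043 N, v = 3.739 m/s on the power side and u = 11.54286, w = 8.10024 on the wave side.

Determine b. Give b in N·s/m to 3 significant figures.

b = 13.8 N·s/m

u + w = 19.64310;  u + w = √(2b)·v, so √(2b) = 19.64310/3.739 = 5.25357.
b = (√(2b))²/2 = 27.60000/2 = 13.80000.
(Check via u − w = 2F/√(2b): u − w = 3.44262, 2F/√(2b) = 3.44261.)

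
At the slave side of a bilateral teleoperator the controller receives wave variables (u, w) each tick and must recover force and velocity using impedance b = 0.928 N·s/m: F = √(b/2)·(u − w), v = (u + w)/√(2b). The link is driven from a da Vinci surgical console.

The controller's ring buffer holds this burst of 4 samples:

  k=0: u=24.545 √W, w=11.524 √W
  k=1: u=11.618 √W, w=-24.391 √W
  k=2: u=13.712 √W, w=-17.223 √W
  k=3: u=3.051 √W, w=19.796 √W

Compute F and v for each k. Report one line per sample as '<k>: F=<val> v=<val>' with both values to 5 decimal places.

0: F=8.86959 v=26.47556
1: F=24.52845 v=-9.37570
2: F=21.07216 v=-2.57716
3: F=-11.40628 v=16.77028

k=0: u−w=13.02100, u+w=36.06900; √(b/2)=0.68118, √(2b)=1.36235; F=0.68118×13.021=8.86959, v=36.06900/1.36235=26.47556
k=1: u−w=36.00900, u+w=-12.77300; √(b/2)=0.68118, √(2b)=1.36235; F=0.68118×36.009=24.52845, v=-12.77300/1.36235=-9.37570
k=2: u−w=30.93500, u+w=-3.51100; √(b/2)=0.68118, √(2b)=1.36235; F=0.68118×30.935=21.07216, v=-3.51100/1.36235=-2.57716
k=3: u−w=-16.74500, u+w=22.84700; √(b/2)=0.68118, √(2b)=1.36235; F=0.68118×(-16.745)=-11.40628, v=22.84700/1.36235=16.77028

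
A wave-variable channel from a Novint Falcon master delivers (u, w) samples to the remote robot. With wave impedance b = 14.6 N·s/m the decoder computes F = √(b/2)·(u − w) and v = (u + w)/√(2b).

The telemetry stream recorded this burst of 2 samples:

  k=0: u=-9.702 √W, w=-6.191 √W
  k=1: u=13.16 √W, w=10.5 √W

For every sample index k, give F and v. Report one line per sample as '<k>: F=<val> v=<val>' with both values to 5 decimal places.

k=0: u−w=-3.51100, u+w=-15.89300; √(b/2)=2.70185, √(2b)=5.40370; F=2.70185×(-3.511)=-9.48620, v=-15.89300/5.40370=-2.94113
k=1: u−w=2.66000, u+w=23.66000; √(b/2)=2.70185, √(2b)=5.40370; F=2.70185×2.66=7.18692, v=23.66000/5.40370=4.37848

0: F=-9.48620 v=-2.94113
1: F=7.18692 v=4.37848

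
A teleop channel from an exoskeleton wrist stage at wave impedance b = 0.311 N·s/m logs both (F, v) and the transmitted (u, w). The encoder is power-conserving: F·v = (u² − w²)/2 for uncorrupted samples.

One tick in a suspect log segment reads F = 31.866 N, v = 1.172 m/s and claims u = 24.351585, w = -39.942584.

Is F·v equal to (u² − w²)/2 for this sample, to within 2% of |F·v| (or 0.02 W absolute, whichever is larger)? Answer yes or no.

F·v = 31.866×1.172 = 37.346952 W.
(u² − w²)/2 = (592.999692 − 1595.410017)/2 = -501.205162 W.
|Δ| = 538.552114;  2% of max(1, |F·v|) = 0.746939.

no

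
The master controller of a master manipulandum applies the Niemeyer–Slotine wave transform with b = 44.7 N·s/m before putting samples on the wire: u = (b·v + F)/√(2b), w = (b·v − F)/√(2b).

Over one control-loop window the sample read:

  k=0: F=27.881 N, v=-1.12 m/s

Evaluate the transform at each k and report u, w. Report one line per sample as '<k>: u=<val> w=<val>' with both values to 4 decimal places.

0: u=-2.3461 w=-8.2436

k=0: b·v=44.7×(-1.12)=-50.0640; √(2b)=9.4552; u=(-50.0640+27.881)/9.4552=-2.3461, w=(-50.0640−27.881)/9.4552=-8.2436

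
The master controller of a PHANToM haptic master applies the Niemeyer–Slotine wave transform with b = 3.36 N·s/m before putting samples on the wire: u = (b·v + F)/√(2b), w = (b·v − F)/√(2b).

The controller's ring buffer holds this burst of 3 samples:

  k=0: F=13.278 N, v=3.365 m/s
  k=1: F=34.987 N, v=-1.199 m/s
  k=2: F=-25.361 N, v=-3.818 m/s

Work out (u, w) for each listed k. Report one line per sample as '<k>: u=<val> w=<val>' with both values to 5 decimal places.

0: u=9.48364 w=-0.76056
1: u=11.94245 w=-15.05061
2: u=-14.73191 w=4.83452

k=0: b·v=3.36×3.365=11.30640; √(2b)=2.59230; u=(11.30640+13.278)/2.59230=9.48364, w=(11.30640−13.278)/2.59230=-0.76056
k=1: b·v=3.36×(-1.199)=-4.02864; √(2b)=2.59230; u=(-4.02864+34.987)/2.59230=11.94245, w=(-4.02864−34.987)/2.59230=-15.05061
k=2: b·v=3.36×(-3.818)=-12.82848; √(2b)=2.59230; u=(-12.82848+(-25.361))/2.59230=-14.73191, w=(-12.82848−(-25.361))/2.59230=4.83452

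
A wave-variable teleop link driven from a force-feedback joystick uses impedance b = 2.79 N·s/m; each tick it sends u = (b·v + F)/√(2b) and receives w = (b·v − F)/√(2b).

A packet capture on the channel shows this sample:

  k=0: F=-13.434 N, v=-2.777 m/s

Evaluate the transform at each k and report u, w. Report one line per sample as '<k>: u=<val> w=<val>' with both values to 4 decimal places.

k=0: b·v=2.79×(-2.777)=-7.7478; √(2b)=2.3622; u=(-7.7478+(-13.434))/2.3622=-8.9670, w=(-7.7478−(-13.434))/2.3622=2.4071

0: u=-8.9670 w=2.4071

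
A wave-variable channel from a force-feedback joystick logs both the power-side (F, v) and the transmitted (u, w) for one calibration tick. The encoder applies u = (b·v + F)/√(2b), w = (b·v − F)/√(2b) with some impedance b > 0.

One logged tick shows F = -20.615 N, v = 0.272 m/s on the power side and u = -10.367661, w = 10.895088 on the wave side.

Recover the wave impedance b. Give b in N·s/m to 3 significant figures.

u + w = 0.527427;  u + w = √(2b)·v, so √(2b) = 0.527427/0.272 = 1.939070.
b = (√(2b))²/2 = 3.759992/2 = 1.879996.
(Check via u − w = 2F/√(2b): u − w = -21.262749, 2F/√(2b) = -21.262772.)

b = 1.88 N·s/m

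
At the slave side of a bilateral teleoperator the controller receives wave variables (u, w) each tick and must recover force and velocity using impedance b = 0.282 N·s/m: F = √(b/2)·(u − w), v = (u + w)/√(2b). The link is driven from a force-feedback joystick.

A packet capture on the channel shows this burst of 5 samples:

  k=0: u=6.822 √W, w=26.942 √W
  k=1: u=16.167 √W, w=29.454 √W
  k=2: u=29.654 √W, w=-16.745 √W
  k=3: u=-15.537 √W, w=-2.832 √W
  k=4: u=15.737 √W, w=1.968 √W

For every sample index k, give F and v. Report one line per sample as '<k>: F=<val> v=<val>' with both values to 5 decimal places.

0: F=-7.55505 v=44.95876
1: F=-4.98926 v=60.74706
2: F=17.42281 v=17.18910
3: F=-4.77072 v=-24.45941
4: F=5.17025 v=23.57525

k=0: u−w=-20.12000, u+w=33.76400; √(b/2)=0.37550, √(2b)=0.75100; F=0.37550×(-20.12)=-7.55505, v=33.76400/0.75100=44.95876
k=1: u−w=-13.28700, u+w=45.62100; √(b/2)=0.37550, √(2b)=0.75100; F=0.37550×(-13.287)=-4.98926, v=45.62100/0.75100=60.74706
k=2: u−w=46.39900, u+w=12.90900; √(b/2)=0.37550, √(2b)=0.75100; F=0.37550×46.399=17.42281, v=12.90900/0.75100=17.18910
k=3: u−w=-12.70500, u+w=-18.36900; √(b/2)=0.37550, √(2b)=0.75100; F=0.37550×(-12.705)=-4.77072, v=-18.36900/0.75100=-24.45941
k=4: u−w=13.76900, u+w=17.70500; √(b/2)=0.37550, √(2b)=0.75100; F=0.37550×13.769=5.17025, v=17.70500/0.75100=23.57525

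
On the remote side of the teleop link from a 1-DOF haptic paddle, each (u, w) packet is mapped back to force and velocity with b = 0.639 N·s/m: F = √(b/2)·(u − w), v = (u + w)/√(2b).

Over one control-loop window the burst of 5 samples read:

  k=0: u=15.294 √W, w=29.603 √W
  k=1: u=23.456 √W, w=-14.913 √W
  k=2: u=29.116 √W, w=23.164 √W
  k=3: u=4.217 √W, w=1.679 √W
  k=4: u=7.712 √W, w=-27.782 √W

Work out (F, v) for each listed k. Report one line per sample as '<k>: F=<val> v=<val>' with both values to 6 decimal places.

k=0: u−w=-14.309000, u+w=44.897000; √(b/2)=0.565243, √(2b)=1.130487; F=0.565243×(-14.309)=-8.088067, v=44.897000/1.130487=39.714756
k=1: u−w=38.369000, u+w=8.543000; √(b/2)=0.565243, √(2b)=1.130487; F=0.565243×38.369=21.687821, v=8.543000/1.130487=7.556923
k=2: u−w=5.952000, u+w=52.280000; √(b/2)=0.565243, √(2b)=1.130487; F=0.565243×5.952=3.364328, v=52.280000/1.130487=46.245572
k=3: u−w=2.538000, u+w=5.896000; √(b/2)=0.565243, √(2b)=1.130487; F=0.565243×2.538=1.434588, v=5.896000/1.130487=5.215453
k=4: u−w=35.494000, u+w=-20.070000; √(b/2)=0.565243, √(2b)=1.130487; F=0.565243×35.494=20.062746, v=-20.070000/1.130487=-17.753417

0: F=-8.088067 v=39.714756
1: F=21.687821 v=7.556923
2: F=3.364328 v=46.245572
3: F=1.434588 v=5.215453
4: F=20.062746 v=-17.753417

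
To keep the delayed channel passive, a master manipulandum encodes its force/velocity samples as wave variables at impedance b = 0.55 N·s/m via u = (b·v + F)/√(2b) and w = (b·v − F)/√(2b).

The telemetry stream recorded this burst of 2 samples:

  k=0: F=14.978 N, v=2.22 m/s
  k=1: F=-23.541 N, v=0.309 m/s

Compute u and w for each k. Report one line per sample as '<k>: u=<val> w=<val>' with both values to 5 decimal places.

k=0: b·v=0.55×2.22=1.22100; √(2b)=1.04881; u=(1.22100+14.978)/1.04881=15.44514, w=(1.22100−14.978)/1.04881=-13.11678
k=1: b·v=0.55×0.309=0.16995; √(2b)=1.04881; u=(0.16995+(-23.541))/1.04881=-22.28342, w=(0.16995−(-23.541))/1.04881=22.60750

0: u=15.44514 w=-13.11678
1: u=-22.28342 w=22.60750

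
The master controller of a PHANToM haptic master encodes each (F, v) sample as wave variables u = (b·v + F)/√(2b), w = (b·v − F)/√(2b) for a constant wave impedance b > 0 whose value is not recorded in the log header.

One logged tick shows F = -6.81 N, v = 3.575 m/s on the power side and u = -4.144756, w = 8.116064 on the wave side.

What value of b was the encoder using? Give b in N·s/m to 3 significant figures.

u + w = 3.971308;  u + w = √(2b)·v, so √(2b) = 3.971308/3.575 = 1.110855.
b = (√(2b))²/2 = 1.234000/2 = 0.617000.
(Check via u − w = 2F/√(2b): u − w = -12.260820, 2F/√(2b) = -12.260822.)

b = 0.617 N·s/m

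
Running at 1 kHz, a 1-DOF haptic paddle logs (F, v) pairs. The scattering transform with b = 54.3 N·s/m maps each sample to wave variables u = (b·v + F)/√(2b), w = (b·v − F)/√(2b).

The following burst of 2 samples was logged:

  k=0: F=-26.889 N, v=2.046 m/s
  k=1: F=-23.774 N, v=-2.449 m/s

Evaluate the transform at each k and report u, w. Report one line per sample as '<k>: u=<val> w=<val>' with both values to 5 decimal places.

k=0: b·v=54.3×2.046=111.09780; √(2b)=10.42113; u=(111.09780+(-26.889))/10.42113=8.08058, w=(111.09780−(-26.889))/10.42113=13.24106
k=1: b·v=54.3×(-2.449)=-132.98070; √(2b)=10.42113; u=(-132.98070+(-23.774))/10.42113=-15.04200, w=(-132.98070−(-23.774))/10.42113=-10.47935

0: u=8.08058 w=13.24106
1: u=-15.04200 w=-10.47935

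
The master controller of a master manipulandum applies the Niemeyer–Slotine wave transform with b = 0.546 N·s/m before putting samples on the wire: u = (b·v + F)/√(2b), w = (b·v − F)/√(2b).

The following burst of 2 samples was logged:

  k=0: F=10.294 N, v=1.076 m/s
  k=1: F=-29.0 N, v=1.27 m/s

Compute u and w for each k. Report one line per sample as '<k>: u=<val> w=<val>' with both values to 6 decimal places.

0: u=10.413034 w=-9.288627
1: u=-27.087946 w=28.415081

k=0: b·v=0.546×1.076=0.587496; √(2b)=1.044988; u=(0.587496+10.294)/1.044988=10.413034, w=(0.587496−10.294)/1.044988=-9.288627
k=1: b·v=0.546×1.27=0.693420; √(2b)=1.044988; u=(0.693420+(-29.0))/1.044988=-27.087946, w=(0.693420−(-29.0))/1.044988=28.415081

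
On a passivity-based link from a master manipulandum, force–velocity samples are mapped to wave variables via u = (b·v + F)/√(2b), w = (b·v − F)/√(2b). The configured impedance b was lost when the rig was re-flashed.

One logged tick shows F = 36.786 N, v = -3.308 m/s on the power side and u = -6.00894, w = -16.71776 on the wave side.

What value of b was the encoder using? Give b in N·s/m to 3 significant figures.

u + w = -22.72670;  u + w = √(2b)·v, so √(2b) = -22.72670/(-3.308) = 6.87022.
b = (√(2b))²/2 = 47.19997/2 = 23.59999.
(Check via u − w = 2F/√(2b): u − w = 10.70882, 2F/√(2b) = 10.70882.)

b = 23.6 N·s/m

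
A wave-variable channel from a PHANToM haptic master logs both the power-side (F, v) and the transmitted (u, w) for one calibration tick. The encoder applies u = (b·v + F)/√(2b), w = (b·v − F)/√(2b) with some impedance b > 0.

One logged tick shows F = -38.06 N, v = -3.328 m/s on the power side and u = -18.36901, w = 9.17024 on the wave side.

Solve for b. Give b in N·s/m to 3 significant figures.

b = 3.82 N·s/m

u + w = -9.1988;  u + w = √(2b)·v, so √(2b) = -9.1988/(-3.328) = 2.7641.
b = (√(2b))²/2 = 7.6400/2 = 3.8200.
(Check via u − w = 2F/√(2b): u − w = -27.5392, 2F/√(2b) = -27.5393.)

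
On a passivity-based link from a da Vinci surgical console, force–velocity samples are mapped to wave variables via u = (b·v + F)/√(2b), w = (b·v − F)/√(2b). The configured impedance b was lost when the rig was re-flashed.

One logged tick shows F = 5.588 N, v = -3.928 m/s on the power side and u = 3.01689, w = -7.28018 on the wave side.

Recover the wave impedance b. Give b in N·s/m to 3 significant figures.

u + w = -4.2633;  u + w = √(2b)·v, so √(2b) = -4.2633/(-3.928) = 1.0854.
b = (√(2b))²/2 = 1.1780/2 = 0.5890.
(Check via u − w = 2F/√(2b): u − w = 10.2971, 2F/√(2b) = 10.2971.)

b = 0.589 N·s/m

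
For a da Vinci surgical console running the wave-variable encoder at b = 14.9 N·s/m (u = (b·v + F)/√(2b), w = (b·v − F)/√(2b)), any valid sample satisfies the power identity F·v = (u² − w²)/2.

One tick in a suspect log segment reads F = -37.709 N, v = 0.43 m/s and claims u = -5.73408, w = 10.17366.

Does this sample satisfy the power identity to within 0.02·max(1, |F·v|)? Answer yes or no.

F·v = (-37.709)×0.43 = -16.21487 W.
(u² − w²)/2 = (32.87967 − 103.50336)/2 = -35.31184 W.
|Δ| = 19.09697;  2% of max(1, |F·v|) = 0.32430.

no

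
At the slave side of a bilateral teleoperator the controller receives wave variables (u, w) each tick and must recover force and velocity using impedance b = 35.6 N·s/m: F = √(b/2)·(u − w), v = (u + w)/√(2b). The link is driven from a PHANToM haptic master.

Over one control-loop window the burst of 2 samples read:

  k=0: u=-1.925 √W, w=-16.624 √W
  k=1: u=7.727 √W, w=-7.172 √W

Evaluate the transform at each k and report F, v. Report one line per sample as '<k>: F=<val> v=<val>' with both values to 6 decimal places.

k=0: u−w=14.699000, u+w=-18.549000; √(b/2)=4.219005, √(2b)=8.438009; F=4.219005×14.699=62.015149, v=-18.549000/8.438009=-2.198267
k=1: u−w=14.899000, u+w=0.555000; √(b/2)=4.219005, √(2b)=8.438009; F=4.219005×14.899=62.858950, v=0.555000/8.438009=0.065774

0: F=62.015149 v=-2.198267
1: F=62.858950 v=0.065774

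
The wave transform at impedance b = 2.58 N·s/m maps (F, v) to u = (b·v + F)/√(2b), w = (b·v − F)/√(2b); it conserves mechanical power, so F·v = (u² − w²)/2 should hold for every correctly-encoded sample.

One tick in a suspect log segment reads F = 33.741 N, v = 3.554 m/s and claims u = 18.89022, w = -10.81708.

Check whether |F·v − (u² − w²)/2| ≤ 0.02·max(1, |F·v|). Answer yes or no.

F·v = 33.741×3.554 = 119.9155 W.
(u² − w²)/2 = (356.8404 − 117.0092)/2 = 119.9156 W.
|Δ| = 0.0001;  2% of max(1, |F·v|) = 2.3983.

yes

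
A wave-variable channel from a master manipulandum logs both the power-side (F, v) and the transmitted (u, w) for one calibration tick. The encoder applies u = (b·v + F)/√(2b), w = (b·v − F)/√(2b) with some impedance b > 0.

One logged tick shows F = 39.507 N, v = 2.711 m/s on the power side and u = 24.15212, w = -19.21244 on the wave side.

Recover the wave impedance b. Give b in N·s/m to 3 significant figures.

u + w = 4.93968;  u + w = √(2b)·v, so √(2b) = 4.93968/2.711 = 1.82209.
b = (√(2b))²/2 = 3.32000/2 = 1.66000.
(Check via u − w = 2F/√(2b): u − w = 43.36456, 2F/√(2b) = 43.36454.)

b = 1.66 N·s/m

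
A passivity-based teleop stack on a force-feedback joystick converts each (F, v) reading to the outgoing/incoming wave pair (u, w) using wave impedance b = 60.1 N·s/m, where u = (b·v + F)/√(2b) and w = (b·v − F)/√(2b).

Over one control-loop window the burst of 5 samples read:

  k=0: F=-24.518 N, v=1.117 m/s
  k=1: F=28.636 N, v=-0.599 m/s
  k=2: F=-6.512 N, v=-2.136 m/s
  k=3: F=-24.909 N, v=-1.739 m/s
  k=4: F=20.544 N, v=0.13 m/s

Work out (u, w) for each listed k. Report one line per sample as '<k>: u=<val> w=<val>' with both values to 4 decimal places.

0: u=3.8868 w=8.3595
1: u=-0.6717 w=-5.8955
2: u=-12.3031 w=-11.1151
3: u=-11.8048 w=-7.2609
4: u=2.5865 w=-1.1612

k=0: b·v=60.1×1.117=67.1317; √(2b)=10.9636; u=(67.1317+(-24.518))/10.9636=3.8868, w=(67.1317−(-24.518))/10.9636=8.3595
k=1: b·v=60.1×(-0.599)=-35.9999; √(2b)=10.9636; u=(-35.9999+28.636)/10.9636=-0.6717, w=(-35.9999−28.636)/10.9636=-5.8955
k=2: b·v=60.1×(-2.136)=-128.3736; √(2b)=10.9636; u=(-128.3736+(-6.512))/10.9636=-12.3031, w=(-128.3736−(-6.512))/10.9636=-11.1151
k=3: b·v=60.1×(-1.739)=-104.5139; √(2b)=10.9636; u=(-104.5139+(-24.909))/10.9636=-11.8048, w=(-104.5139−(-24.909))/10.9636=-7.2609
k=4: b·v=60.1×0.13=7.8130; √(2b)=10.9636; u=(7.8130+20.544)/10.9636=2.5865, w=(7.8130−20.544)/10.9636=-1.1612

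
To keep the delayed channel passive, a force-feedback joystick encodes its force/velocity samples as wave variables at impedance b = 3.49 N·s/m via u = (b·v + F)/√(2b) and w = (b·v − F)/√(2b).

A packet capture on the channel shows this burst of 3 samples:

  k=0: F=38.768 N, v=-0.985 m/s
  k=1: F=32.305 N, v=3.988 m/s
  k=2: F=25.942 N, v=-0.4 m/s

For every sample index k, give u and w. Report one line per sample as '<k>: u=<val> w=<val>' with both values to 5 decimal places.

k=0: b·v=3.49×(-0.985)=-3.43765; √(2b)=2.64197; u=(-3.43765+38.768)/2.64197=13.37273, w=(-3.43765−38.768)/2.64197=-15.97507
k=1: b·v=3.49×3.988=13.91812; √(2b)=2.64197; u=(13.91812+32.305)/2.64197=17.49571, w=(13.91812−32.305)/2.64197=-6.95954
k=2: b·v=3.49×(-0.4)=-1.39600; √(2b)=2.64197; u=(-1.39600+25.942)/2.64197=9.29080, w=(-1.39600−25.942)/2.64197=-10.34759

0: u=13.37273 w=-15.97507
1: u=17.49571 w=-6.95954
2: u=9.29080 w=-10.34759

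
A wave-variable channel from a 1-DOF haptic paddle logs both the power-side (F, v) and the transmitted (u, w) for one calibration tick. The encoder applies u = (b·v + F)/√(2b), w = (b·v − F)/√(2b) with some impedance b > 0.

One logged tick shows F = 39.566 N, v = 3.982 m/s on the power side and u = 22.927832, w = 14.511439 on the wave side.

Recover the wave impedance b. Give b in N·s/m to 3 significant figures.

u + w = 37.439271;  u + w = √(2b)·v, so √(2b) = 37.439271/3.982 = 9.402127.
b = (√(2b))²/2 = 88.399998/2 = 44.199999.
(Check via u − w = 2F/√(2b): u − w = 8.416393, 2F/√(2b) = 8.416393.)

b = 44.2 N·s/m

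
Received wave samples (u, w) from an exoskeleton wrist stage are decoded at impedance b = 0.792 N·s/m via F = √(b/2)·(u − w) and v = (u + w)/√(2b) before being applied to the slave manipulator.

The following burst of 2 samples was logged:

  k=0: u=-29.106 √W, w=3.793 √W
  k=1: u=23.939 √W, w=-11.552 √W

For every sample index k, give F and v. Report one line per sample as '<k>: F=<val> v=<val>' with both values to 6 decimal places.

0: F=-20.702857 v=-20.112499
1: F=22.333965 v=9.842118

k=0: u−w=-32.899000, u+w=-25.313000; √(b/2)=0.629285, √(2b)=1.258571; F=0.629285×(-32.899)=-20.702857, v=-25.313000/1.258571=-20.112499
k=1: u−w=35.491000, u+w=12.387000; √(b/2)=0.629285, √(2b)=1.258571; F=0.629285×35.491=22.333965, v=12.387000/1.258571=9.842118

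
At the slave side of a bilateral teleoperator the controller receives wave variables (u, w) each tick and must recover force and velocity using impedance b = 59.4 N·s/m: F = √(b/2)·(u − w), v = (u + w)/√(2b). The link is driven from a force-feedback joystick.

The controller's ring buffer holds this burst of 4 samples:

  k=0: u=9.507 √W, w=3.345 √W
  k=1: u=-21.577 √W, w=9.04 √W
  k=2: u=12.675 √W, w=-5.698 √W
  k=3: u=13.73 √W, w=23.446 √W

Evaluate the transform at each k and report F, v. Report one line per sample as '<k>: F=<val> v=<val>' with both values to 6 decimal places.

0: F=33.581487 v=1.179132
1: F=-166.855628 v=-1.150232
2: F=100.128636 v=0.640119
3: F=-52.949972 v=3.410786

k=0: u−w=6.162000, u+w=12.852000; √(b/2)=5.449771, √(2b)=10.899541; F=5.449771×6.162=33.581487, v=12.852000/10.899541=1.179132
k=1: u−w=-30.617000, u+w=-12.537000; √(b/2)=5.449771, √(2b)=10.899541; F=5.449771×(-30.617)=-166.855628, v=-12.537000/10.899541=-1.150232
k=2: u−w=18.373000, u+w=6.977000; √(b/2)=5.449771, √(2b)=10.899541; F=5.449771×18.373=100.128636, v=6.977000/10.899541=0.640119
k=3: u−w=-9.716000, u+w=37.176000; √(b/2)=5.449771, √(2b)=10.899541; F=5.449771×(-9.716)=-52.949972, v=37.176000/10.899541=3.410786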